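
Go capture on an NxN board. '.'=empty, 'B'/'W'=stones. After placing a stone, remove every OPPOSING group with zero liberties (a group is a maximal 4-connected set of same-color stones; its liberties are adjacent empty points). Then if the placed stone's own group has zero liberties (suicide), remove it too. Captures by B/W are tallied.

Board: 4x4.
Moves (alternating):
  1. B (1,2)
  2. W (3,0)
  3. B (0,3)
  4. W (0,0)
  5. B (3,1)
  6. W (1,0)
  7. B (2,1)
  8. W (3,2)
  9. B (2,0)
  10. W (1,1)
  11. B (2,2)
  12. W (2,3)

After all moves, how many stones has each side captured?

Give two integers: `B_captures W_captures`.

Answer: 1 0

Derivation:
Move 1: B@(1,2) -> caps B=0 W=0
Move 2: W@(3,0) -> caps B=0 W=0
Move 3: B@(0,3) -> caps B=0 W=0
Move 4: W@(0,0) -> caps B=0 W=0
Move 5: B@(3,1) -> caps B=0 W=0
Move 6: W@(1,0) -> caps B=0 W=0
Move 7: B@(2,1) -> caps B=0 W=0
Move 8: W@(3,2) -> caps B=0 W=0
Move 9: B@(2,0) -> caps B=1 W=0
Move 10: W@(1,1) -> caps B=1 W=0
Move 11: B@(2,2) -> caps B=1 W=0
Move 12: W@(2,3) -> caps B=1 W=0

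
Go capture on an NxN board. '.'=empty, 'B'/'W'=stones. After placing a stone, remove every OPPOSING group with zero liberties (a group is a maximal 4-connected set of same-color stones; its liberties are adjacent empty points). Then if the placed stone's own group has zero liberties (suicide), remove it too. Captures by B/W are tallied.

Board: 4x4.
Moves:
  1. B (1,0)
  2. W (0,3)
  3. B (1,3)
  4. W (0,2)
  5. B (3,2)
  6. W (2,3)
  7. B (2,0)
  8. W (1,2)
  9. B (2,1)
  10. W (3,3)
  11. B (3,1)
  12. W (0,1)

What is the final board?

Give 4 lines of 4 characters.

Move 1: B@(1,0) -> caps B=0 W=0
Move 2: W@(0,3) -> caps B=0 W=0
Move 3: B@(1,3) -> caps B=0 W=0
Move 4: W@(0,2) -> caps B=0 W=0
Move 5: B@(3,2) -> caps B=0 W=0
Move 6: W@(2,3) -> caps B=0 W=0
Move 7: B@(2,0) -> caps B=0 W=0
Move 8: W@(1,2) -> caps B=0 W=1
Move 9: B@(2,1) -> caps B=0 W=1
Move 10: W@(3,3) -> caps B=0 W=1
Move 11: B@(3,1) -> caps B=0 W=1
Move 12: W@(0,1) -> caps B=0 W=1

Answer: .WWW
B.W.
BB.W
.BBW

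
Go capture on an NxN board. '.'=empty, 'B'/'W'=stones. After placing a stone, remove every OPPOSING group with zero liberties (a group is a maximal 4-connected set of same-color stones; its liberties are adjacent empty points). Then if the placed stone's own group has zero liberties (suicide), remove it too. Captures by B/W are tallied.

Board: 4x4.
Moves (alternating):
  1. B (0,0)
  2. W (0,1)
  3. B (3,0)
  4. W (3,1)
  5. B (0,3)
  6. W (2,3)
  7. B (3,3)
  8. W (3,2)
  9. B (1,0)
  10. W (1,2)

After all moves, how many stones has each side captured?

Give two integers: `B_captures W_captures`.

Answer: 0 1

Derivation:
Move 1: B@(0,0) -> caps B=0 W=0
Move 2: W@(0,1) -> caps B=0 W=0
Move 3: B@(3,0) -> caps B=0 W=0
Move 4: W@(3,1) -> caps B=0 W=0
Move 5: B@(0,3) -> caps B=0 W=0
Move 6: W@(2,3) -> caps B=0 W=0
Move 7: B@(3,3) -> caps B=0 W=0
Move 8: W@(3,2) -> caps B=0 W=1
Move 9: B@(1,0) -> caps B=0 W=1
Move 10: W@(1,2) -> caps B=0 W=1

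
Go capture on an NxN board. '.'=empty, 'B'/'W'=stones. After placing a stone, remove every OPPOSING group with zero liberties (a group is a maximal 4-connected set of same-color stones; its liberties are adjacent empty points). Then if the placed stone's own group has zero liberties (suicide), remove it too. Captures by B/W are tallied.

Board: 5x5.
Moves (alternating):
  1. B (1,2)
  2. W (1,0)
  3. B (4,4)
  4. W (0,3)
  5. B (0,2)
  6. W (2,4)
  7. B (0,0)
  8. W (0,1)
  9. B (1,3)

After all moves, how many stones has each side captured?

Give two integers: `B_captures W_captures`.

Answer: 0 1

Derivation:
Move 1: B@(1,2) -> caps B=0 W=0
Move 2: W@(1,0) -> caps B=0 W=0
Move 3: B@(4,4) -> caps B=0 W=0
Move 4: W@(0,3) -> caps B=0 W=0
Move 5: B@(0,2) -> caps B=0 W=0
Move 6: W@(2,4) -> caps B=0 W=0
Move 7: B@(0,0) -> caps B=0 W=0
Move 8: W@(0,1) -> caps B=0 W=1
Move 9: B@(1,3) -> caps B=0 W=1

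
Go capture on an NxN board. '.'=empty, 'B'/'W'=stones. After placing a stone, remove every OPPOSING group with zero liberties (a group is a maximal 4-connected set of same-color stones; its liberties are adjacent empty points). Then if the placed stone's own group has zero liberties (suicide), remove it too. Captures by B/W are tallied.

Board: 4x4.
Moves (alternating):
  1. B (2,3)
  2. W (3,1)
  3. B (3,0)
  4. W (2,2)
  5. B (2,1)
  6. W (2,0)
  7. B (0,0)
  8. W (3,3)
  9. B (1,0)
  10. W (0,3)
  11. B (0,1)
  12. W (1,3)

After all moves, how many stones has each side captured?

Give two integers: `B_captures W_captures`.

Move 1: B@(2,3) -> caps B=0 W=0
Move 2: W@(3,1) -> caps B=0 W=0
Move 3: B@(3,0) -> caps B=0 W=0
Move 4: W@(2,2) -> caps B=0 W=0
Move 5: B@(2,1) -> caps B=0 W=0
Move 6: W@(2,0) -> caps B=0 W=1
Move 7: B@(0,0) -> caps B=0 W=1
Move 8: W@(3,3) -> caps B=0 W=1
Move 9: B@(1,0) -> caps B=0 W=1
Move 10: W@(0,3) -> caps B=0 W=1
Move 11: B@(0,1) -> caps B=0 W=1
Move 12: W@(1,3) -> caps B=0 W=2

Answer: 0 2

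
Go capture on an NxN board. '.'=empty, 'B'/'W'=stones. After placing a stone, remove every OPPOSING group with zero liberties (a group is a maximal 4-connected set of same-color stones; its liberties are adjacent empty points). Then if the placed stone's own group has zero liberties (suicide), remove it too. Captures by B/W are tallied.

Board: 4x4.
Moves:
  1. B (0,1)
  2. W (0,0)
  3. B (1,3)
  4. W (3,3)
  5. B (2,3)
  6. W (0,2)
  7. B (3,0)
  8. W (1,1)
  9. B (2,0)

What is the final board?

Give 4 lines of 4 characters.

Answer: W.W.
.W.B
B..B
B..W

Derivation:
Move 1: B@(0,1) -> caps B=0 W=0
Move 2: W@(0,0) -> caps B=0 W=0
Move 3: B@(1,3) -> caps B=0 W=0
Move 4: W@(3,3) -> caps B=0 W=0
Move 5: B@(2,3) -> caps B=0 W=0
Move 6: W@(0,2) -> caps B=0 W=0
Move 7: B@(3,0) -> caps B=0 W=0
Move 8: W@(1,1) -> caps B=0 W=1
Move 9: B@(2,0) -> caps B=0 W=1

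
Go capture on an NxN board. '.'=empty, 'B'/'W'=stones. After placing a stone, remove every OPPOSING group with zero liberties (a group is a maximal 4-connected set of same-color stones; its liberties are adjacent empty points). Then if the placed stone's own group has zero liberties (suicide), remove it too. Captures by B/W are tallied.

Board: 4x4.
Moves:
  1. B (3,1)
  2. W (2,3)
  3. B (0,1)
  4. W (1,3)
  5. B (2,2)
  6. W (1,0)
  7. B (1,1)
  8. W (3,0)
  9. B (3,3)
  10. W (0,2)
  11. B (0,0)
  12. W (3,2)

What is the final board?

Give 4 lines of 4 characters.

Answer: BBW.
WB.W
..BW
WBW.

Derivation:
Move 1: B@(3,1) -> caps B=0 W=0
Move 2: W@(2,3) -> caps B=0 W=0
Move 3: B@(0,1) -> caps B=0 W=0
Move 4: W@(1,3) -> caps B=0 W=0
Move 5: B@(2,2) -> caps B=0 W=0
Move 6: W@(1,0) -> caps B=0 W=0
Move 7: B@(1,1) -> caps B=0 W=0
Move 8: W@(3,0) -> caps B=0 W=0
Move 9: B@(3,3) -> caps B=0 W=0
Move 10: W@(0,2) -> caps B=0 W=0
Move 11: B@(0,0) -> caps B=0 W=0
Move 12: W@(3,2) -> caps B=0 W=1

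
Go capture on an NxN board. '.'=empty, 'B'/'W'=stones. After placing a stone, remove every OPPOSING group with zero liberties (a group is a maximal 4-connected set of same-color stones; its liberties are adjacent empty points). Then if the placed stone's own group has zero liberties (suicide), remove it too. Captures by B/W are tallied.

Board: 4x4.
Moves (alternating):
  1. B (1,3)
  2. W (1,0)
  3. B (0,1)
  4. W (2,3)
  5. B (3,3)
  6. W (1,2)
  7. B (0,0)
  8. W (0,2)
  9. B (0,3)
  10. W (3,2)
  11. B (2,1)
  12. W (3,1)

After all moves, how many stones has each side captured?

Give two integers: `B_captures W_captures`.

Move 1: B@(1,3) -> caps B=0 W=0
Move 2: W@(1,0) -> caps B=0 W=0
Move 3: B@(0,1) -> caps B=0 W=0
Move 4: W@(2,3) -> caps B=0 W=0
Move 5: B@(3,3) -> caps B=0 W=0
Move 6: W@(1,2) -> caps B=0 W=0
Move 7: B@(0,0) -> caps B=0 W=0
Move 8: W@(0,2) -> caps B=0 W=0
Move 9: B@(0,3) -> caps B=0 W=0
Move 10: W@(3,2) -> caps B=0 W=1
Move 11: B@(2,1) -> caps B=0 W=1
Move 12: W@(3,1) -> caps B=0 W=1

Answer: 0 1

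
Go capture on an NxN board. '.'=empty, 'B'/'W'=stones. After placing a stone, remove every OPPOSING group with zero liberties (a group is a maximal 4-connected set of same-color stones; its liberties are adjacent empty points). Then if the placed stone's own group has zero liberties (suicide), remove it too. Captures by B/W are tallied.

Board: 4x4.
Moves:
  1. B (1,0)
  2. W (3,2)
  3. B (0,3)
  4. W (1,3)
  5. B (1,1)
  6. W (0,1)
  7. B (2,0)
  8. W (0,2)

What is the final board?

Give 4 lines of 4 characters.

Answer: .WW.
BB.W
B...
..W.

Derivation:
Move 1: B@(1,0) -> caps B=0 W=0
Move 2: W@(3,2) -> caps B=0 W=0
Move 3: B@(0,3) -> caps B=0 W=0
Move 4: W@(1,3) -> caps B=0 W=0
Move 5: B@(1,1) -> caps B=0 W=0
Move 6: W@(0,1) -> caps B=0 W=0
Move 7: B@(2,0) -> caps B=0 W=0
Move 8: W@(0,2) -> caps B=0 W=1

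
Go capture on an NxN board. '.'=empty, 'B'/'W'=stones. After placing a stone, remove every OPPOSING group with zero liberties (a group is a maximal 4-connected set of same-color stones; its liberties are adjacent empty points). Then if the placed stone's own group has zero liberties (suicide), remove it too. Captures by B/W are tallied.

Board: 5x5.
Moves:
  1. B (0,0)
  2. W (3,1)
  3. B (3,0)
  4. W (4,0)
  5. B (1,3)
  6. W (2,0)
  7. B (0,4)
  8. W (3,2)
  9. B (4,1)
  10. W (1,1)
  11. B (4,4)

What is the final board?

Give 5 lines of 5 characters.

Answer: B...B
.W.B.
W....
.WW..
WB..B

Derivation:
Move 1: B@(0,0) -> caps B=0 W=0
Move 2: W@(3,1) -> caps B=0 W=0
Move 3: B@(3,0) -> caps B=0 W=0
Move 4: W@(4,0) -> caps B=0 W=0
Move 5: B@(1,3) -> caps B=0 W=0
Move 6: W@(2,0) -> caps B=0 W=1
Move 7: B@(0,4) -> caps B=0 W=1
Move 8: W@(3,2) -> caps B=0 W=1
Move 9: B@(4,1) -> caps B=0 W=1
Move 10: W@(1,1) -> caps B=0 W=1
Move 11: B@(4,4) -> caps B=0 W=1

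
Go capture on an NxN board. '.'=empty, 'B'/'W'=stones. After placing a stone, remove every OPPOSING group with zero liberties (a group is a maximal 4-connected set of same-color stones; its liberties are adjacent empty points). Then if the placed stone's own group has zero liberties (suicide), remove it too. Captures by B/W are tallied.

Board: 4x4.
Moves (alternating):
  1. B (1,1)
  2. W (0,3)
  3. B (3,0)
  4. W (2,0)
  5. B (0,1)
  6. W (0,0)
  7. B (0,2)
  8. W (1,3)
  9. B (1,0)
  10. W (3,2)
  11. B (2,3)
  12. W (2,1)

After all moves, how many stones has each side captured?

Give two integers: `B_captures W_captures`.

Move 1: B@(1,1) -> caps B=0 W=0
Move 2: W@(0,3) -> caps B=0 W=0
Move 3: B@(3,0) -> caps B=0 W=0
Move 4: W@(2,0) -> caps B=0 W=0
Move 5: B@(0,1) -> caps B=0 W=0
Move 6: W@(0,0) -> caps B=0 W=0
Move 7: B@(0,2) -> caps B=0 W=0
Move 8: W@(1,3) -> caps B=0 W=0
Move 9: B@(1,0) -> caps B=1 W=0
Move 10: W@(3,2) -> caps B=1 W=0
Move 11: B@(2,3) -> caps B=1 W=0
Move 12: W@(2,1) -> caps B=1 W=0

Answer: 1 0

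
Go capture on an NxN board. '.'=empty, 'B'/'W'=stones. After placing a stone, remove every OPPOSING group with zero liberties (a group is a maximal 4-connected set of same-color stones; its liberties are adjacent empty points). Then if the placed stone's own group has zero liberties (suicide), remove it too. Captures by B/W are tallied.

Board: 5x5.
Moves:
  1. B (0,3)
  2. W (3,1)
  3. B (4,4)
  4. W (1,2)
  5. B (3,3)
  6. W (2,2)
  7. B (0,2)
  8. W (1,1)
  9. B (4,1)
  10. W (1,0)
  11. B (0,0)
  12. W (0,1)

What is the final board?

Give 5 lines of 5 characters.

Answer: .WBB.
WWW..
..W..
.W.B.
.B..B

Derivation:
Move 1: B@(0,3) -> caps B=0 W=0
Move 2: W@(3,1) -> caps B=0 W=0
Move 3: B@(4,4) -> caps B=0 W=0
Move 4: W@(1,2) -> caps B=0 W=0
Move 5: B@(3,3) -> caps B=0 W=0
Move 6: W@(2,2) -> caps B=0 W=0
Move 7: B@(0,2) -> caps B=0 W=0
Move 8: W@(1,1) -> caps B=0 W=0
Move 9: B@(4,1) -> caps B=0 W=0
Move 10: W@(1,0) -> caps B=0 W=0
Move 11: B@(0,0) -> caps B=0 W=0
Move 12: W@(0,1) -> caps B=0 W=1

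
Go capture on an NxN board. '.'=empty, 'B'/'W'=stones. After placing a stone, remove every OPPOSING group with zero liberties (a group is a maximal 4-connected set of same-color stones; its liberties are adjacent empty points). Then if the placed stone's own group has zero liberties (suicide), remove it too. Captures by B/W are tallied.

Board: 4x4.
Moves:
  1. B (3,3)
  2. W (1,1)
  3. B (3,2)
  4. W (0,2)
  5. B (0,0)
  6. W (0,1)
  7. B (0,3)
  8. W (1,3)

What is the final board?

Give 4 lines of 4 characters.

Answer: BWW.
.W.W
....
..BB

Derivation:
Move 1: B@(3,3) -> caps B=0 W=0
Move 2: W@(1,1) -> caps B=0 W=0
Move 3: B@(3,2) -> caps B=0 W=0
Move 4: W@(0,2) -> caps B=0 W=0
Move 5: B@(0,0) -> caps B=0 W=0
Move 6: W@(0,1) -> caps B=0 W=0
Move 7: B@(0,3) -> caps B=0 W=0
Move 8: W@(1,3) -> caps B=0 W=1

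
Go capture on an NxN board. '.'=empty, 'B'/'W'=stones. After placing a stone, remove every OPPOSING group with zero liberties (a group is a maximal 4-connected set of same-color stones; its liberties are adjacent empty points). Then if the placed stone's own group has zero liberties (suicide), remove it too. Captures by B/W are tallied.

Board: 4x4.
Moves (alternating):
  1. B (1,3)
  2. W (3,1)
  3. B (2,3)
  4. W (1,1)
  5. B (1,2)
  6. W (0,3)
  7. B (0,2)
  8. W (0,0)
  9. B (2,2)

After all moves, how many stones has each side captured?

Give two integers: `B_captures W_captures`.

Move 1: B@(1,3) -> caps B=0 W=0
Move 2: W@(3,1) -> caps B=0 W=0
Move 3: B@(2,3) -> caps B=0 W=0
Move 4: W@(1,1) -> caps B=0 W=0
Move 5: B@(1,2) -> caps B=0 W=0
Move 6: W@(0,3) -> caps B=0 W=0
Move 7: B@(0,2) -> caps B=1 W=0
Move 8: W@(0,0) -> caps B=1 W=0
Move 9: B@(2,2) -> caps B=1 W=0

Answer: 1 0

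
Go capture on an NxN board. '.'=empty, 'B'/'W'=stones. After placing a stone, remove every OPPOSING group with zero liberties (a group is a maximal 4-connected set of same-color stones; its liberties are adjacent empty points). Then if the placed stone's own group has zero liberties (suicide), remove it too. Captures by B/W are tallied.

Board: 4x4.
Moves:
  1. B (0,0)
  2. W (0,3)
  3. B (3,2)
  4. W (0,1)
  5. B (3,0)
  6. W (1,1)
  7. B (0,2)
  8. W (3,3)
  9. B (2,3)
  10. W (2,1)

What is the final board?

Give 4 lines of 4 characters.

Move 1: B@(0,0) -> caps B=0 W=0
Move 2: W@(0,3) -> caps B=0 W=0
Move 3: B@(3,2) -> caps B=0 W=0
Move 4: W@(0,1) -> caps B=0 W=0
Move 5: B@(3,0) -> caps B=0 W=0
Move 6: W@(1,1) -> caps B=0 W=0
Move 7: B@(0,2) -> caps B=0 W=0
Move 8: W@(3,3) -> caps B=0 W=0
Move 9: B@(2,3) -> caps B=1 W=0
Move 10: W@(2,1) -> caps B=1 W=0

Answer: BWBW
.W..
.W.B
B.B.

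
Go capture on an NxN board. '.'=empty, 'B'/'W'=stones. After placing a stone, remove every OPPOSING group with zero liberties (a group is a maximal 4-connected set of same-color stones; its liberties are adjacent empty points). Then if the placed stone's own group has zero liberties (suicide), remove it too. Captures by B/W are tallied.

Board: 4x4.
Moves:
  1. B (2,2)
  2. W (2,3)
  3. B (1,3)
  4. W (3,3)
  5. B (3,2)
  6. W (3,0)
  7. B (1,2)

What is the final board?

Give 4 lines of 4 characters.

Move 1: B@(2,2) -> caps B=0 W=0
Move 2: W@(2,3) -> caps B=0 W=0
Move 3: B@(1,3) -> caps B=0 W=0
Move 4: W@(3,3) -> caps B=0 W=0
Move 5: B@(3,2) -> caps B=2 W=0
Move 6: W@(3,0) -> caps B=2 W=0
Move 7: B@(1,2) -> caps B=2 W=0

Answer: ....
..BB
..B.
W.B.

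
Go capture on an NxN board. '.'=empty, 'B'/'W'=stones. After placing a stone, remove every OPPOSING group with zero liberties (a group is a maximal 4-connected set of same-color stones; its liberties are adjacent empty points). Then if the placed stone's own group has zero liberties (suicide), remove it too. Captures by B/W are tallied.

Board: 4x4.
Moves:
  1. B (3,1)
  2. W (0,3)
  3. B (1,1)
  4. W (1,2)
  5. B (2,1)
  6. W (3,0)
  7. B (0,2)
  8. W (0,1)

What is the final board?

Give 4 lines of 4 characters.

Move 1: B@(3,1) -> caps B=0 W=0
Move 2: W@(0,3) -> caps B=0 W=0
Move 3: B@(1,1) -> caps B=0 W=0
Move 4: W@(1,2) -> caps B=0 W=0
Move 5: B@(2,1) -> caps B=0 W=0
Move 6: W@(3,0) -> caps B=0 W=0
Move 7: B@(0,2) -> caps B=0 W=0
Move 8: W@(0,1) -> caps B=0 W=1

Answer: .W.W
.BW.
.B..
WB..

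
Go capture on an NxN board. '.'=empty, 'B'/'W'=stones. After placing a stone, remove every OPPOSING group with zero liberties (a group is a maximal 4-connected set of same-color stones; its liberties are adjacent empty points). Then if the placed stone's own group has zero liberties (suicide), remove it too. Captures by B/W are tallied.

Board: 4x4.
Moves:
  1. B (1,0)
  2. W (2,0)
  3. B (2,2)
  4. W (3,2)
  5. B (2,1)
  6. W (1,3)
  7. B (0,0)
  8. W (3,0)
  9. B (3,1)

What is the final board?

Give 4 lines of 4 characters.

Answer: B...
B..W
.BB.
.BW.

Derivation:
Move 1: B@(1,0) -> caps B=0 W=0
Move 2: W@(2,0) -> caps B=0 W=0
Move 3: B@(2,2) -> caps B=0 W=0
Move 4: W@(3,2) -> caps B=0 W=0
Move 5: B@(2,1) -> caps B=0 W=0
Move 6: W@(1,3) -> caps B=0 W=0
Move 7: B@(0,0) -> caps B=0 W=0
Move 8: W@(3,0) -> caps B=0 W=0
Move 9: B@(3,1) -> caps B=2 W=0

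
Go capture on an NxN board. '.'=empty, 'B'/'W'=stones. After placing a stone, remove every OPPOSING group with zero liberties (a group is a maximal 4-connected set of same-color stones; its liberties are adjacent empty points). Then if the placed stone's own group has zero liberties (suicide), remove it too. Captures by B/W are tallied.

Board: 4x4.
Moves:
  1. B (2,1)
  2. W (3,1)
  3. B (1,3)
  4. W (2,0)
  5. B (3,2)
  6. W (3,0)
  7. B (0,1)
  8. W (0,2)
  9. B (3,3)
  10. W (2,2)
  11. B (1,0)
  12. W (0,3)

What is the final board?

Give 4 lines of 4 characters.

Answer: .BWW
B..B
.BW.
..BB

Derivation:
Move 1: B@(2,1) -> caps B=0 W=0
Move 2: W@(3,1) -> caps B=0 W=0
Move 3: B@(1,3) -> caps B=0 W=0
Move 4: W@(2,0) -> caps B=0 W=0
Move 5: B@(3,2) -> caps B=0 W=0
Move 6: W@(3,0) -> caps B=0 W=0
Move 7: B@(0,1) -> caps B=0 W=0
Move 8: W@(0,2) -> caps B=0 W=0
Move 9: B@(3,3) -> caps B=0 W=0
Move 10: W@(2,2) -> caps B=0 W=0
Move 11: B@(1,0) -> caps B=3 W=0
Move 12: W@(0,3) -> caps B=3 W=0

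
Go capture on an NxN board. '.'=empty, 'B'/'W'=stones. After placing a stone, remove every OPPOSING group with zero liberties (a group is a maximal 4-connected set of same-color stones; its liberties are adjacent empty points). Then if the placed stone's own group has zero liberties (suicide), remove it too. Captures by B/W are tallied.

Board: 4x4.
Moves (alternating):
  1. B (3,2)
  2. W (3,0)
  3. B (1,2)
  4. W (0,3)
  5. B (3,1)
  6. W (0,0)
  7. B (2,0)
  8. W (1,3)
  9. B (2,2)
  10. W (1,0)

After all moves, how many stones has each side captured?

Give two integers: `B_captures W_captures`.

Move 1: B@(3,2) -> caps B=0 W=0
Move 2: W@(3,0) -> caps B=0 W=0
Move 3: B@(1,2) -> caps B=0 W=0
Move 4: W@(0,3) -> caps B=0 W=0
Move 5: B@(3,1) -> caps B=0 W=0
Move 6: W@(0,0) -> caps B=0 W=0
Move 7: B@(2,0) -> caps B=1 W=0
Move 8: W@(1,3) -> caps B=1 W=0
Move 9: B@(2,2) -> caps B=1 W=0
Move 10: W@(1,0) -> caps B=1 W=0

Answer: 1 0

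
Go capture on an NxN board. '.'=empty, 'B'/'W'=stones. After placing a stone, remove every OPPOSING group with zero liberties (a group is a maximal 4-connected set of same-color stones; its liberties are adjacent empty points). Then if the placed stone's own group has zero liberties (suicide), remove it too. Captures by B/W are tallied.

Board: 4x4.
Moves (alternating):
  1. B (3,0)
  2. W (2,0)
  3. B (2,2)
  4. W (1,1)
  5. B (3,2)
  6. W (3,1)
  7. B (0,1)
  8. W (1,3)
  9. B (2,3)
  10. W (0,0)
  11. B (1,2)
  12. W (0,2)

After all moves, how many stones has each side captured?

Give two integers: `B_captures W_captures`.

Move 1: B@(3,0) -> caps B=0 W=0
Move 2: W@(2,0) -> caps B=0 W=0
Move 3: B@(2,2) -> caps B=0 W=0
Move 4: W@(1,1) -> caps B=0 W=0
Move 5: B@(3,2) -> caps B=0 W=0
Move 6: W@(3,1) -> caps B=0 W=1
Move 7: B@(0,1) -> caps B=0 W=1
Move 8: W@(1,3) -> caps B=0 W=1
Move 9: B@(2,3) -> caps B=0 W=1
Move 10: W@(0,0) -> caps B=0 W=1
Move 11: B@(1,2) -> caps B=0 W=1
Move 12: W@(0,2) -> caps B=0 W=2

Answer: 0 2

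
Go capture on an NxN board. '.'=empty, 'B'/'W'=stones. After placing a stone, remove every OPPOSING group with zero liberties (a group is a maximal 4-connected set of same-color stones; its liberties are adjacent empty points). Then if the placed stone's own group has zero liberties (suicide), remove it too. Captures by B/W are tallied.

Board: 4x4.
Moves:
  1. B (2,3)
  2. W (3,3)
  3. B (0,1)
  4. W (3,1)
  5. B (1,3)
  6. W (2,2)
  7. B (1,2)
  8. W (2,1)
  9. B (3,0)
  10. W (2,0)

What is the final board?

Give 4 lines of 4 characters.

Answer: .B..
..BB
WWWB
.W.W

Derivation:
Move 1: B@(2,3) -> caps B=0 W=0
Move 2: W@(3,3) -> caps B=0 W=0
Move 3: B@(0,1) -> caps B=0 W=0
Move 4: W@(3,1) -> caps B=0 W=0
Move 5: B@(1,3) -> caps B=0 W=0
Move 6: W@(2,2) -> caps B=0 W=0
Move 7: B@(1,2) -> caps B=0 W=0
Move 8: W@(2,1) -> caps B=0 W=0
Move 9: B@(3,0) -> caps B=0 W=0
Move 10: W@(2,0) -> caps B=0 W=1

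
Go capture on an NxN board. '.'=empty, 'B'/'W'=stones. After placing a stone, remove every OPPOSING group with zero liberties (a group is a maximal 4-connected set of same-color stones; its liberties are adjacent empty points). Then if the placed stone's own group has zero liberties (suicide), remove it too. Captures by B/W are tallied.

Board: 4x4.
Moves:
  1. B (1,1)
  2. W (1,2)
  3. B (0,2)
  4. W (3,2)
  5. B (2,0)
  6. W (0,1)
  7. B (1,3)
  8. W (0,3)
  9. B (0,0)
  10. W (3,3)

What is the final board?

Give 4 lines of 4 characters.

Move 1: B@(1,1) -> caps B=0 W=0
Move 2: W@(1,2) -> caps B=0 W=0
Move 3: B@(0,2) -> caps B=0 W=0
Move 4: W@(3,2) -> caps B=0 W=0
Move 5: B@(2,0) -> caps B=0 W=0
Move 6: W@(0,1) -> caps B=0 W=0
Move 7: B@(1,3) -> caps B=0 W=0
Move 8: W@(0,3) -> caps B=0 W=1
Move 9: B@(0,0) -> caps B=0 W=1
Move 10: W@(3,3) -> caps B=0 W=1

Answer: BW.W
.BWB
B...
..WW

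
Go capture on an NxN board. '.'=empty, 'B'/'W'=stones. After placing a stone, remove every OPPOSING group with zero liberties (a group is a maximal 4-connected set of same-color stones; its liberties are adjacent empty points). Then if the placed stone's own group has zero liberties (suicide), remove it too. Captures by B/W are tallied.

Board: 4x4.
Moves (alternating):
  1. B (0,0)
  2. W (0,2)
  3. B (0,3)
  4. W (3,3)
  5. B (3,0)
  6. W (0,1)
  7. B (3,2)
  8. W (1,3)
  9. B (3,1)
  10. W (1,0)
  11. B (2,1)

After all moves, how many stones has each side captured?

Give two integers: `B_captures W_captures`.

Answer: 0 2

Derivation:
Move 1: B@(0,0) -> caps B=0 W=0
Move 2: W@(0,2) -> caps B=0 W=0
Move 3: B@(0,3) -> caps B=0 W=0
Move 4: W@(3,3) -> caps B=0 W=0
Move 5: B@(3,0) -> caps B=0 W=0
Move 6: W@(0,1) -> caps B=0 W=0
Move 7: B@(3,2) -> caps B=0 W=0
Move 8: W@(1,3) -> caps B=0 W=1
Move 9: B@(3,1) -> caps B=0 W=1
Move 10: W@(1,0) -> caps B=0 W=2
Move 11: B@(2,1) -> caps B=0 W=2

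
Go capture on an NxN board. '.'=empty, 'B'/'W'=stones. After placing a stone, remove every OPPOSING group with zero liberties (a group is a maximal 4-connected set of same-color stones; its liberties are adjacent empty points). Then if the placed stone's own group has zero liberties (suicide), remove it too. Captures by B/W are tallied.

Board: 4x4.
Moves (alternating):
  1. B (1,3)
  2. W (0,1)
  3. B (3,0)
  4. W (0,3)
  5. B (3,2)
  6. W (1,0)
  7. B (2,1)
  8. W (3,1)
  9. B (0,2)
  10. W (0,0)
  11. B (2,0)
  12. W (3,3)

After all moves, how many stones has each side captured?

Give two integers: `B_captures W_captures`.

Move 1: B@(1,3) -> caps B=0 W=0
Move 2: W@(0,1) -> caps B=0 W=0
Move 3: B@(3,0) -> caps B=0 W=0
Move 4: W@(0,3) -> caps B=0 W=0
Move 5: B@(3,2) -> caps B=0 W=0
Move 6: W@(1,0) -> caps B=0 W=0
Move 7: B@(2,1) -> caps B=0 W=0
Move 8: W@(3,1) -> caps B=0 W=0
Move 9: B@(0,2) -> caps B=1 W=0
Move 10: W@(0,0) -> caps B=1 W=0
Move 11: B@(2,0) -> caps B=1 W=0
Move 12: W@(3,3) -> caps B=1 W=0

Answer: 1 0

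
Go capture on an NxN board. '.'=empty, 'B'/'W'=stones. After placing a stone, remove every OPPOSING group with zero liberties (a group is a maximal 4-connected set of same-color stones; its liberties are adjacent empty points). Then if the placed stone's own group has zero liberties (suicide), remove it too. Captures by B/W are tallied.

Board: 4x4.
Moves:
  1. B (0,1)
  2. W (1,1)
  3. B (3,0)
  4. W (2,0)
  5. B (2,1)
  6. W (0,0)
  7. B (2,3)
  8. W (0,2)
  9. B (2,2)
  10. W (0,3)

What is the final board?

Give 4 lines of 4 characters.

Move 1: B@(0,1) -> caps B=0 W=0
Move 2: W@(1,1) -> caps B=0 W=0
Move 3: B@(3,0) -> caps B=0 W=0
Move 4: W@(2,0) -> caps B=0 W=0
Move 5: B@(2,1) -> caps B=0 W=0
Move 6: W@(0,0) -> caps B=0 W=0
Move 7: B@(2,3) -> caps B=0 W=0
Move 8: W@(0,2) -> caps B=0 W=1
Move 9: B@(2,2) -> caps B=0 W=1
Move 10: W@(0,3) -> caps B=0 W=1

Answer: W.WW
.W..
WBBB
B...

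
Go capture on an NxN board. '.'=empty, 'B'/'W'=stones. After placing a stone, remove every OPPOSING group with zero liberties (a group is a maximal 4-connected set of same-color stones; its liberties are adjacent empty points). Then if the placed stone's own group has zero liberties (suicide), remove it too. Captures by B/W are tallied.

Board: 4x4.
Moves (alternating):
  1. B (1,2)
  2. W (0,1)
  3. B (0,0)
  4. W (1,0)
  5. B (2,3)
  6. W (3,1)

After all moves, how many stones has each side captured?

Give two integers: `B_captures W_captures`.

Answer: 0 1

Derivation:
Move 1: B@(1,2) -> caps B=0 W=0
Move 2: W@(0,1) -> caps B=0 W=0
Move 3: B@(0,0) -> caps B=0 W=0
Move 4: W@(1,0) -> caps B=0 W=1
Move 5: B@(2,3) -> caps B=0 W=1
Move 6: W@(3,1) -> caps B=0 W=1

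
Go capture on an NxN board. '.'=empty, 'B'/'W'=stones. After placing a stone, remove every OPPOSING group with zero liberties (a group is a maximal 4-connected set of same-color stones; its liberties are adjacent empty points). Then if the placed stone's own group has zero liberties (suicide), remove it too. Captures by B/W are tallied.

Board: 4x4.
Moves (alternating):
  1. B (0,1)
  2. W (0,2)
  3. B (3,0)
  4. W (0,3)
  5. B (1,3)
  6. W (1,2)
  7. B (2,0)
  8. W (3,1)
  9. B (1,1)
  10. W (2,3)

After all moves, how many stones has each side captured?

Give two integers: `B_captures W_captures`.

Answer: 0 1

Derivation:
Move 1: B@(0,1) -> caps B=0 W=0
Move 2: W@(0,2) -> caps B=0 W=0
Move 3: B@(3,0) -> caps B=0 W=0
Move 4: W@(0,3) -> caps B=0 W=0
Move 5: B@(1,3) -> caps B=0 W=0
Move 6: W@(1,2) -> caps B=0 W=0
Move 7: B@(2,0) -> caps B=0 W=0
Move 8: W@(3,1) -> caps B=0 W=0
Move 9: B@(1,1) -> caps B=0 W=0
Move 10: W@(2,3) -> caps B=0 W=1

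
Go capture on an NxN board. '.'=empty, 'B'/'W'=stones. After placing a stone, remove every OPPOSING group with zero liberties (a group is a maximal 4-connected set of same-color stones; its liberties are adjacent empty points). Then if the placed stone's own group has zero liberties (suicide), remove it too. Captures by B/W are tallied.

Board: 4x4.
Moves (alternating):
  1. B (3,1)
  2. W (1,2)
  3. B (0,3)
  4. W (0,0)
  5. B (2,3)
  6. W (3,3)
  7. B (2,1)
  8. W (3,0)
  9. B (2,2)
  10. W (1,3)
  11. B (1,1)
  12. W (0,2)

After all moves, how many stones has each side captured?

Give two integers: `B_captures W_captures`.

Answer: 0 1

Derivation:
Move 1: B@(3,1) -> caps B=0 W=0
Move 2: W@(1,2) -> caps B=0 W=0
Move 3: B@(0,3) -> caps B=0 W=0
Move 4: W@(0,0) -> caps B=0 W=0
Move 5: B@(2,3) -> caps B=0 W=0
Move 6: W@(3,3) -> caps B=0 W=0
Move 7: B@(2,1) -> caps B=0 W=0
Move 8: W@(3,0) -> caps B=0 W=0
Move 9: B@(2,2) -> caps B=0 W=0
Move 10: W@(1,3) -> caps B=0 W=0
Move 11: B@(1,1) -> caps B=0 W=0
Move 12: W@(0,2) -> caps B=0 W=1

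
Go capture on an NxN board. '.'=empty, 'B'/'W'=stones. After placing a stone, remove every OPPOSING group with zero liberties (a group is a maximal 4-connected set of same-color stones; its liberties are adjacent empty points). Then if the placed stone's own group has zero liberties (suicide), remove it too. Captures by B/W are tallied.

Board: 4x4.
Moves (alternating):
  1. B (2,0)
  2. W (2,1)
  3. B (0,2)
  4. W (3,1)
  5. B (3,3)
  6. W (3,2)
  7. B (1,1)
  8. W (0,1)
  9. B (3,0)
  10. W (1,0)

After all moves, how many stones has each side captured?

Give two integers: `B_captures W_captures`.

Answer: 0 2

Derivation:
Move 1: B@(2,0) -> caps B=0 W=0
Move 2: W@(2,1) -> caps B=0 W=0
Move 3: B@(0,2) -> caps B=0 W=0
Move 4: W@(3,1) -> caps B=0 W=0
Move 5: B@(3,3) -> caps B=0 W=0
Move 6: W@(3,2) -> caps B=0 W=0
Move 7: B@(1,1) -> caps B=0 W=0
Move 8: W@(0,1) -> caps B=0 W=0
Move 9: B@(3,0) -> caps B=0 W=0
Move 10: W@(1,0) -> caps B=0 W=2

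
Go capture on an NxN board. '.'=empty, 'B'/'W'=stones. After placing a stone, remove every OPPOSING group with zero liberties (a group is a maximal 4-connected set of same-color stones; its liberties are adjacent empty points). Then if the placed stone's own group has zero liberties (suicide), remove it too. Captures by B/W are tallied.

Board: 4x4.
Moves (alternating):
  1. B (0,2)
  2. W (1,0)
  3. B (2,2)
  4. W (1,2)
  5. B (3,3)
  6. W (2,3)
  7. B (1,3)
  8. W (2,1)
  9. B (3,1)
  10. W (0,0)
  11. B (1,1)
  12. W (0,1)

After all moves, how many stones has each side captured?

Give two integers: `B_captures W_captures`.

Answer: 2 0

Derivation:
Move 1: B@(0,2) -> caps B=0 W=0
Move 2: W@(1,0) -> caps B=0 W=0
Move 3: B@(2,2) -> caps B=0 W=0
Move 4: W@(1,2) -> caps B=0 W=0
Move 5: B@(3,3) -> caps B=0 W=0
Move 6: W@(2,3) -> caps B=0 W=0
Move 7: B@(1,3) -> caps B=1 W=0
Move 8: W@(2,1) -> caps B=1 W=0
Move 9: B@(3,1) -> caps B=1 W=0
Move 10: W@(0,0) -> caps B=1 W=0
Move 11: B@(1,1) -> caps B=2 W=0
Move 12: W@(0,1) -> caps B=2 W=0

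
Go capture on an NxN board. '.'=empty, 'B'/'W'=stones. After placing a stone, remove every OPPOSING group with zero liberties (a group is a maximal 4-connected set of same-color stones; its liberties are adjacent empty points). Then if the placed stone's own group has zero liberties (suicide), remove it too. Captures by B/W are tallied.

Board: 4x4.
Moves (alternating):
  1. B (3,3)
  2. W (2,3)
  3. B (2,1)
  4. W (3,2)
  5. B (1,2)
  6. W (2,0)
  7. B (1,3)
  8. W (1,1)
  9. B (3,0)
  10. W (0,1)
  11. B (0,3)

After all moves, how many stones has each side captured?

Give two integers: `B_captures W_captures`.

Answer: 0 1

Derivation:
Move 1: B@(3,3) -> caps B=0 W=0
Move 2: W@(2,3) -> caps B=0 W=0
Move 3: B@(2,1) -> caps B=0 W=0
Move 4: W@(3,2) -> caps B=0 W=1
Move 5: B@(1,2) -> caps B=0 W=1
Move 6: W@(2,0) -> caps B=0 W=1
Move 7: B@(1,3) -> caps B=0 W=1
Move 8: W@(1,1) -> caps B=0 W=1
Move 9: B@(3,0) -> caps B=0 W=1
Move 10: W@(0,1) -> caps B=0 W=1
Move 11: B@(0,3) -> caps B=0 W=1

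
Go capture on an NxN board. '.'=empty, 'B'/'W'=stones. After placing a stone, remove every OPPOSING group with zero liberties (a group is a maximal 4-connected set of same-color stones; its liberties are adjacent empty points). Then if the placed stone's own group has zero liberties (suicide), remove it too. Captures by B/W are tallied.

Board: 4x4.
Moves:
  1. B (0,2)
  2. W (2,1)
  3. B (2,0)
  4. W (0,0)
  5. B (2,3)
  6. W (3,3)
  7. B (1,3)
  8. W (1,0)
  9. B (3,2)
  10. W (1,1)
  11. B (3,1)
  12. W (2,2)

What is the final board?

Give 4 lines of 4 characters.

Answer: W.B.
WW.B
BWWB
.BB.

Derivation:
Move 1: B@(0,2) -> caps B=0 W=0
Move 2: W@(2,1) -> caps B=0 W=0
Move 3: B@(2,0) -> caps B=0 W=0
Move 4: W@(0,0) -> caps B=0 W=0
Move 5: B@(2,3) -> caps B=0 W=0
Move 6: W@(3,3) -> caps B=0 W=0
Move 7: B@(1,3) -> caps B=0 W=0
Move 8: W@(1,0) -> caps B=0 W=0
Move 9: B@(3,2) -> caps B=1 W=0
Move 10: W@(1,1) -> caps B=1 W=0
Move 11: B@(3,1) -> caps B=1 W=0
Move 12: W@(2,2) -> caps B=1 W=0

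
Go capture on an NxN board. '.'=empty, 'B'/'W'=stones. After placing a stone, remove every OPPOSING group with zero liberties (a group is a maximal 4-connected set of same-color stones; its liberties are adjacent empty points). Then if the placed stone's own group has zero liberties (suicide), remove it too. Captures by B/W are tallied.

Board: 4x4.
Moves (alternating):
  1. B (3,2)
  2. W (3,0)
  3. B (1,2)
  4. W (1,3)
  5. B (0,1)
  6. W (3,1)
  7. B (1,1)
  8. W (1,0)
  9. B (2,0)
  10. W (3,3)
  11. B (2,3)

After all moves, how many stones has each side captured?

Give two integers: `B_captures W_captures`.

Answer: 1 0

Derivation:
Move 1: B@(3,2) -> caps B=0 W=0
Move 2: W@(3,0) -> caps B=0 W=0
Move 3: B@(1,2) -> caps B=0 W=0
Move 4: W@(1,3) -> caps B=0 W=0
Move 5: B@(0,1) -> caps B=0 W=0
Move 6: W@(3,1) -> caps B=0 W=0
Move 7: B@(1,1) -> caps B=0 W=0
Move 8: W@(1,0) -> caps B=0 W=0
Move 9: B@(2,0) -> caps B=0 W=0
Move 10: W@(3,3) -> caps B=0 W=0
Move 11: B@(2,3) -> caps B=1 W=0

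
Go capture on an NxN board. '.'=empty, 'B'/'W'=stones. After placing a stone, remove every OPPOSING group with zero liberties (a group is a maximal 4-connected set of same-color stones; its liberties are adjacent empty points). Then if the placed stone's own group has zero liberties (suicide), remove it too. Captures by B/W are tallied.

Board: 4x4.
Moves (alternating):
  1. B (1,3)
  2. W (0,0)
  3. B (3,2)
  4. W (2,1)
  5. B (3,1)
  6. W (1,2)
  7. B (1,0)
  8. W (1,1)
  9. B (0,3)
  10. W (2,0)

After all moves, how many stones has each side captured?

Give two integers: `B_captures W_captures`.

Move 1: B@(1,3) -> caps B=0 W=0
Move 2: W@(0,0) -> caps B=0 W=0
Move 3: B@(3,2) -> caps B=0 W=0
Move 4: W@(2,1) -> caps B=0 W=0
Move 5: B@(3,1) -> caps B=0 W=0
Move 6: W@(1,2) -> caps B=0 W=0
Move 7: B@(1,0) -> caps B=0 W=0
Move 8: W@(1,1) -> caps B=0 W=0
Move 9: B@(0,3) -> caps B=0 W=0
Move 10: W@(2,0) -> caps B=0 W=1

Answer: 0 1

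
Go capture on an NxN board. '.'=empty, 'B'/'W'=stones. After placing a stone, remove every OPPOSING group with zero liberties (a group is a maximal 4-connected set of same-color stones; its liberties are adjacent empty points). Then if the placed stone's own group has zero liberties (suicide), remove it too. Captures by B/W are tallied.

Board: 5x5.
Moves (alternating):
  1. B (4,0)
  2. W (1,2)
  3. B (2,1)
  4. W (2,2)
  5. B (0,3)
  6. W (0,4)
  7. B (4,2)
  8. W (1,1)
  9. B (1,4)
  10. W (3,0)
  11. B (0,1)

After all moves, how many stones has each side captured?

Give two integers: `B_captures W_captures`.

Answer: 1 0

Derivation:
Move 1: B@(4,0) -> caps B=0 W=0
Move 2: W@(1,2) -> caps B=0 W=0
Move 3: B@(2,1) -> caps B=0 W=0
Move 4: W@(2,2) -> caps B=0 W=0
Move 5: B@(0,3) -> caps B=0 W=0
Move 6: W@(0,4) -> caps B=0 W=0
Move 7: B@(4,2) -> caps B=0 W=0
Move 8: W@(1,1) -> caps B=0 W=0
Move 9: B@(1,4) -> caps B=1 W=0
Move 10: W@(3,0) -> caps B=1 W=0
Move 11: B@(0,1) -> caps B=1 W=0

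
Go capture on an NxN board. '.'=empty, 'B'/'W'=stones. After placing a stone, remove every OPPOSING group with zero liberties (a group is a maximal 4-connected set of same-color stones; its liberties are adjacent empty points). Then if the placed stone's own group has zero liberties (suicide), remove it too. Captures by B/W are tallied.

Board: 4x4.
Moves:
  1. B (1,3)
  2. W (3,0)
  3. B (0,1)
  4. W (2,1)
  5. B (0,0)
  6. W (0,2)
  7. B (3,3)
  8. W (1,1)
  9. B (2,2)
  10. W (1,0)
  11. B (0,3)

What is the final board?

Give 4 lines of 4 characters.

Answer: ..WB
WW.B
.WB.
W..B

Derivation:
Move 1: B@(1,3) -> caps B=0 W=0
Move 2: W@(3,0) -> caps B=0 W=0
Move 3: B@(0,1) -> caps B=0 W=0
Move 4: W@(2,1) -> caps B=0 W=0
Move 5: B@(0,0) -> caps B=0 W=0
Move 6: W@(0,2) -> caps B=0 W=0
Move 7: B@(3,3) -> caps B=0 W=0
Move 8: W@(1,1) -> caps B=0 W=0
Move 9: B@(2,2) -> caps B=0 W=0
Move 10: W@(1,0) -> caps B=0 W=2
Move 11: B@(0,3) -> caps B=0 W=2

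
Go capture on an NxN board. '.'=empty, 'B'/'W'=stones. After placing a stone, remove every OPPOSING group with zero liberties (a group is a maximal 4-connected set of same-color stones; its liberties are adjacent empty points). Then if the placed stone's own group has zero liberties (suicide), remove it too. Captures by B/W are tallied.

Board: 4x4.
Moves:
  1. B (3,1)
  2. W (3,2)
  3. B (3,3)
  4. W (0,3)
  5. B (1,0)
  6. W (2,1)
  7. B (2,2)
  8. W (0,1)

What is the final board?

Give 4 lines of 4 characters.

Move 1: B@(3,1) -> caps B=0 W=0
Move 2: W@(3,2) -> caps B=0 W=0
Move 3: B@(3,3) -> caps B=0 W=0
Move 4: W@(0,3) -> caps B=0 W=0
Move 5: B@(1,0) -> caps B=0 W=0
Move 6: W@(2,1) -> caps B=0 W=0
Move 7: B@(2,2) -> caps B=1 W=0
Move 8: W@(0,1) -> caps B=1 W=0

Answer: .W.W
B...
.WB.
.B.B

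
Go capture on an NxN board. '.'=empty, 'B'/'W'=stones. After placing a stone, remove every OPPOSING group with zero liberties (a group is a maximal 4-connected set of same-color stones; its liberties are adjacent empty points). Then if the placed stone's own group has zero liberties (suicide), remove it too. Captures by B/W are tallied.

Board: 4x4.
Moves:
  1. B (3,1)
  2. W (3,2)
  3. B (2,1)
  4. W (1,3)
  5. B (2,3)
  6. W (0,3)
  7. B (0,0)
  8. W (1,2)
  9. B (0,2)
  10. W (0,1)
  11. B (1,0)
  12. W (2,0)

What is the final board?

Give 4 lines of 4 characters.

Answer: BW.W
B.WW
WB.B
.BW.

Derivation:
Move 1: B@(3,1) -> caps B=0 W=0
Move 2: W@(3,2) -> caps B=0 W=0
Move 3: B@(2,1) -> caps B=0 W=0
Move 4: W@(1,3) -> caps B=0 W=0
Move 5: B@(2,3) -> caps B=0 W=0
Move 6: W@(0,3) -> caps B=0 W=0
Move 7: B@(0,0) -> caps B=0 W=0
Move 8: W@(1,2) -> caps B=0 W=0
Move 9: B@(0,2) -> caps B=0 W=0
Move 10: W@(0,1) -> caps B=0 W=1
Move 11: B@(1,0) -> caps B=0 W=1
Move 12: W@(2,0) -> caps B=0 W=1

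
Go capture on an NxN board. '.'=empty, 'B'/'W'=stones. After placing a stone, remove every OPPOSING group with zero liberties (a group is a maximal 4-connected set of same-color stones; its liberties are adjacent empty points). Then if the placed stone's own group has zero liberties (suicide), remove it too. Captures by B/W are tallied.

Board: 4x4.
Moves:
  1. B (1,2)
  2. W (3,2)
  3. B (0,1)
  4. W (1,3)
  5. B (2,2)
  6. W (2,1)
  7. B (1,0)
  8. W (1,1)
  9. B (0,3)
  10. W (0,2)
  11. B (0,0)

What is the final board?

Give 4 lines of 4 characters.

Answer: BBW.
BWBW
.WB.
..W.

Derivation:
Move 1: B@(1,2) -> caps B=0 W=0
Move 2: W@(3,2) -> caps B=0 W=0
Move 3: B@(0,1) -> caps B=0 W=0
Move 4: W@(1,3) -> caps B=0 W=0
Move 5: B@(2,2) -> caps B=0 W=0
Move 6: W@(2,1) -> caps B=0 W=0
Move 7: B@(1,0) -> caps B=0 W=0
Move 8: W@(1,1) -> caps B=0 W=0
Move 9: B@(0,3) -> caps B=0 W=0
Move 10: W@(0,2) -> caps B=0 W=1
Move 11: B@(0,0) -> caps B=0 W=1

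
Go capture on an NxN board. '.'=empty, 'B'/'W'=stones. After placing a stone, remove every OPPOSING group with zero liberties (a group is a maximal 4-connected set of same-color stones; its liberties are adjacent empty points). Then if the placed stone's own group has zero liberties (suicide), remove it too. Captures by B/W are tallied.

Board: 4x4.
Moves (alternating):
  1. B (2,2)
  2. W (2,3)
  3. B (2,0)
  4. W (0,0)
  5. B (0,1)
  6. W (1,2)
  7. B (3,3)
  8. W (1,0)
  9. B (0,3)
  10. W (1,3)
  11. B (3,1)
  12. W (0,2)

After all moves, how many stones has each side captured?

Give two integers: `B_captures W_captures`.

Move 1: B@(2,2) -> caps B=0 W=0
Move 2: W@(2,3) -> caps B=0 W=0
Move 3: B@(2,0) -> caps B=0 W=0
Move 4: W@(0,0) -> caps B=0 W=0
Move 5: B@(0,1) -> caps B=0 W=0
Move 6: W@(1,2) -> caps B=0 W=0
Move 7: B@(3,3) -> caps B=0 W=0
Move 8: W@(1,0) -> caps B=0 W=0
Move 9: B@(0,3) -> caps B=0 W=0
Move 10: W@(1,3) -> caps B=0 W=0
Move 11: B@(3,1) -> caps B=0 W=0
Move 12: W@(0,2) -> caps B=0 W=1

Answer: 0 1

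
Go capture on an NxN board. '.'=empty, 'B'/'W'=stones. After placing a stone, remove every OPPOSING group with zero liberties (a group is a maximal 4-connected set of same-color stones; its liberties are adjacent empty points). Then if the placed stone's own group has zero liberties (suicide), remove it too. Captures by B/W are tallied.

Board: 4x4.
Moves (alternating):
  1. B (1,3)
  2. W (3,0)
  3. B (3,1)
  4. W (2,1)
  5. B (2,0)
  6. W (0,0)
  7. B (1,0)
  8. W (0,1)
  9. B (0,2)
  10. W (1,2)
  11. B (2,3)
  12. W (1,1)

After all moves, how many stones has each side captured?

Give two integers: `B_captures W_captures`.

Move 1: B@(1,3) -> caps B=0 W=0
Move 2: W@(3,0) -> caps B=0 W=0
Move 3: B@(3,1) -> caps B=0 W=0
Move 4: W@(2,1) -> caps B=0 W=0
Move 5: B@(2,0) -> caps B=1 W=0
Move 6: W@(0,0) -> caps B=1 W=0
Move 7: B@(1,0) -> caps B=1 W=0
Move 8: W@(0,1) -> caps B=1 W=0
Move 9: B@(0,2) -> caps B=1 W=0
Move 10: W@(1,2) -> caps B=1 W=0
Move 11: B@(2,3) -> caps B=1 W=0
Move 12: W@(1,1) -> caps B=1 W=0

Answer: 1 0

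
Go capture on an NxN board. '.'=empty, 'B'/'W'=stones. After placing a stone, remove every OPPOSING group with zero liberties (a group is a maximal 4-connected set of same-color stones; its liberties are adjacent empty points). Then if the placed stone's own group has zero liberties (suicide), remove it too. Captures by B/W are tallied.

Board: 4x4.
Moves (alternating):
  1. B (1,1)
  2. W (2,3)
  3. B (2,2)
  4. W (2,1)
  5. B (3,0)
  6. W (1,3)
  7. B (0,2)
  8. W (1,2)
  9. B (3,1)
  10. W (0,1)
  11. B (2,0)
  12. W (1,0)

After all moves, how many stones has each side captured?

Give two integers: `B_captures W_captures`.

Answer: 1 0

Derivation:
Move 1: B@(1,1) -> caps B=0 W=0
Move 2: W@(2,3) -> caps B=0 W=0
Move 3: B@(2,2) -> caps B=0 W=0
Move 4: W@(2,1) -> caps B=0 W=0
Move 5: B@(3,0) -> caps B=0 W=0
Move 6: W@(1,3) -> caps B=0 W=0
Move 7: B@(0,2) -> caps B=0 W=0
Move 8: W@(1,2) -> caps B=0 W=0
Move 9: B@(3,1) -> caps B=0 W=0
Move 10: W@(0,1) -> caps B=0 W=0
Move 11: B@(2,0) -> caps B=1 W=0
Move 12: W@(1,0) -> caps B=1 W=0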